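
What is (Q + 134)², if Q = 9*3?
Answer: 25921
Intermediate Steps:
Q = 27
(Q + 134)² = (27 + 134)² = 161² = 25921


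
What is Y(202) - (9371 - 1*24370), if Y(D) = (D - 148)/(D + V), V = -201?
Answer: 15053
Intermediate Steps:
Y(D) = (-148 + D)/(-201 + D) (Y(D) = (D - 148)/(D - 201) = (-148 + D)/(-201 + D))
Y(202) - (9371 - 1*24370) = (-148 + 202)/(-201 + 202) - (9371 - 1*24370) = 54/1 - (9371 - 24370) = 1*54 - 1*(-14999) = 54 + 14999 = 15053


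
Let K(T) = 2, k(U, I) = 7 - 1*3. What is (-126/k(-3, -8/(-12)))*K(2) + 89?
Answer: 26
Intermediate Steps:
k(U, I) = 4 (k(U, I) = 7 - 3 = 4)
(-126/k(-3, -8/(-12)))*K(2) + 89 = -126/4*2 + 89 = -126*1/4*2 + 89 = -63/2*2 + 89 = -63 + 89 = 26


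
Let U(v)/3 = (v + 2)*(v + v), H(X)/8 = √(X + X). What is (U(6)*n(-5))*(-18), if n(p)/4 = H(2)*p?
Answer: 1658880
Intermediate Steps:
H(X) = 8*√2*√X (H(X) = 8*√(X + X) = 8*√(2*X) = 8*(√2*√X) = 8*√2*√X)
n(p) = 64*p (n(p) = 4*((8*√2*√2)*p) = 4*(16*p) = 64*p)
U(v) = 6*v*(2 + v) (U(v) = 3*((v + 2)*(v + v)) = 3*((2 + v)*(2*v)) = 3*(2*v*(2 + v)) = 6*v*(2 + v))
(U(6)*n(-5))*(-18) = ((6*6*(2 + 6))*(64*(-5)))*(-18) = ((6*6*8)*(-320))*(-18) = (288*(-320))*(-18) = -92160*(-18) = 1658880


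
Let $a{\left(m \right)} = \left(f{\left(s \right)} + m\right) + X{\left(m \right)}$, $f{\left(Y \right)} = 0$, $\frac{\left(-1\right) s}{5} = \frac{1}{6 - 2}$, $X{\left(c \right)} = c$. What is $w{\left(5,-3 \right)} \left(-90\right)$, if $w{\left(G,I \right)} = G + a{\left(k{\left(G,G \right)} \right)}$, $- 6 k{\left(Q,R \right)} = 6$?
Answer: $-270$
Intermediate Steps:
$s = - \frac{5}{4}$ ($s = - \frac{5}{6 - 2} = - \frac{5}{4} \approx -1.25$)
$k{\left(Q,R \right)} = -1$ ($k{\left(Q,R \right)} = \left(- \frac{1}{6}\right) 6 = -1$)
$a{\left(m \right)} = 2 m$ ($a{\left(m \right)} = \left(0 + m\right) + m = m + m = 2 m$)
$w{\left(G,I \right)} = -2 + G$ ($w{\left(G,I \right)} = G + 2 \left(-1\right) = G - 2 = -2 + G$)
$w{\left(5,-3 \right)} \left(-90\right) = \left(-2 + 5\right) \left(-90\right) = 3 \left(-90\right) = -270$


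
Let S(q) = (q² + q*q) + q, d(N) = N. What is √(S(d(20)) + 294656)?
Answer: 2*√73869 ≈ 543.58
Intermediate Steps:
S(q) = q + 2*q² (S(q) = (q² + q²) + q = 2*q² + q = q + 2*q²)
√(S(d(20)) + 294656) = √(20*(1 + 2*20) + 294656) = √(20*(1 + 40) + 294656) = √(20*41 + 294656) = √(820 + 294656) = √295476 = 2*√73869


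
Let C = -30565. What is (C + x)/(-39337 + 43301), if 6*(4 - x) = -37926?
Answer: -6060/991 ≈ -6.1150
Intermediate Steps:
x = 6325 (x = 4 - ⅙*(-37926) = 4 + 6321 = 6325)
(C + x)/(-39337 + 43301) = (-30565 + 6325)/(-39337 + 43301) = -24240/3964 = -24240*1/3964 = -6060/991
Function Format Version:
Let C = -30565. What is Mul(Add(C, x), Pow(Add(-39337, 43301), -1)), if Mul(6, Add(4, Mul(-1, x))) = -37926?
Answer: Rational(-6060, 991) ≈ -6.1150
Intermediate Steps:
x = 6325 (x = Add(4, Mul(Rational(-1, 6), -37926)) = Add(4, 6321) = 6325)
Mul(Add(C, x), Pow(Add(-39337, 43301), -1)) = Mul(Add(-30565, 6325), Pow(Add(-39337, 43301), -1)) = Mul(-24240, Pow(3964, -1)) = Mul(-24240, Rational(1, 3964)) = Rational(-6060, 991)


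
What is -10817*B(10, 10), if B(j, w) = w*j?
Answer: -1081700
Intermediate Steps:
B(j, w) = j*w
-10817*B(10, 10) = -108170*10 = -10817*100 = -1081700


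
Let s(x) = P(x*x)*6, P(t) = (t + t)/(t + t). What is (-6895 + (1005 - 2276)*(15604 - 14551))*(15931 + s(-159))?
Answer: -21439376746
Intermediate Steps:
P(t) = 1 (P(t) = (2*t)/((2*t)) = (2*t)*(1/(2*t)) = 1)
s(x) = 6 (s(x) = 1*6 = 6)
(-6895 + (1005 - 2276)*(15604 - 14551))*(15931 + s(-159)) = (-6895 + (1005 - 2276)*(15604 - 14551))*(15931 + 6) = (-6895 - 1271*1053)*15937 = (-6895 - 1338363)*15937 = -1345258*15937 = -21439376746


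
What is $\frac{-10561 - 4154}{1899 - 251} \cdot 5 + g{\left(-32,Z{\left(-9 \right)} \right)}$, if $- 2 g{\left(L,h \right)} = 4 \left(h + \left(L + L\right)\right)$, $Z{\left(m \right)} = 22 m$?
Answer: $\frac{789977}{1648} \approx 479.35$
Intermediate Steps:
$g{\left(L,h \right)} = - 4 L - 2 h$ ($g{\left(L,h \right)} = - \frac{4 \left(h + \left(L + L\right)\right)}{2} = - \frac{4 \left(h + 2 L\right)}{2} = - \frac{4 h + 8 L}{2} = - 4 L - 2 h$)
$\frac{-10561 - 4154}{1899 - 251} \cdot 5 + g{\left(-32,Z{\left(-9 \right)} \right)} = \frac{-10561 - 4154}{1899 - 251} \cdot 5 - \left(-128 + 2 \cdot 22 \left(-9\right)\right) = - \frac{14715}{1648} \cdot 5 + \left(128 - -396\right) = \left(-14715\right) \frac{1}{1648} \cdot 5 + \left(128 + 396\right) = \left(- \frac{14715}{1648}\right) 5 + 524 = - \frac{73575}{1648} + 524 = \frac{789977}{1648}$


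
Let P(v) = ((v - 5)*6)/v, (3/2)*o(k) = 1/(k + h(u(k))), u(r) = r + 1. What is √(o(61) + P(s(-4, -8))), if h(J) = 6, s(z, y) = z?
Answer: √2183262/402 ≈ 3.6756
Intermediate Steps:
u(r) = 1 + r
o(k) = 2/(3*(6 + k)) (o(k) = 2/(3*(k + 6)) = 2/(3*(6 + k)))
P(v) = (-30 + 6*v)/v (P(v) = ((-5 + v)*6)/v = (-30 + 6*v)/v)
√(o(61) + P(s(-4, -8))) = √(2/(3*(6 + 61)) + (6 - 30/(-4))) = √((⅔)/67 + (6 - 30*(-¼))) = √((⅔)*(1/67) + (6 + 15/2)) = √(2/201 + 27/2) = √(5431/402) = √2183262/402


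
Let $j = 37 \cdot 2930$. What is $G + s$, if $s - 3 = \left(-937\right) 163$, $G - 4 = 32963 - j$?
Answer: $-228171$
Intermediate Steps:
$j = 108410$
$G = -75443$ ($G = 4 + \left(32963 - 108410\right) = 4 - 75447 = -75443$)
$s = -152728$ ($s = 3 - 152731 = -152728$)
$G + s = -75443 - 152728 = -228171$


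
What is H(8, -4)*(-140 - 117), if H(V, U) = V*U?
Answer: 8224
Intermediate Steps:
H(V, U) = U*V
H(8, -4)*(-140 - 117) = (-4*8)*(-140 - 117) = -32*(-257) = 8224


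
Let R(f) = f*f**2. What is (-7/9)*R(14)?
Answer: -19208/9 ≈ -2134.2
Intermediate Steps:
R(f) = f**3
(-7/9)*R(14) = -7/9*14**3 = -7*1/9*2744 = -7/9*2744 = -19208/9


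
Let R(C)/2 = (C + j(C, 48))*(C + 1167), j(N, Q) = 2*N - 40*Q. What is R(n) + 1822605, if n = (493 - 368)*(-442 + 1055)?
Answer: 35467973325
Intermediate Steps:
n = 76625 (n = 125*613 = 76625)
j(N, Q) = -40*Q + 2*N
R(C) = 2*(-1920 + 3*C)*(1167 + C) (R(C) = 2*((C + (-40*48 + 2*C))*(C + 1167)) = 2*((C + (-1920 + 2*C))*(1167 + C)) = 2*((-1920 + 3*C)*(1167 + C)) = 2*(-1920 + 3*C)*(1167 + C))
R(n) + 1822605 = (-4481280 + 6*76625² + 3162*76625) + 1822605 = (-4481280 + 6*5871390625 + 242288250) + 1822605 = (-4481280 + 35228343750 + 242288250) + 1822605 = 35466150720 + 1822605 = 35467973325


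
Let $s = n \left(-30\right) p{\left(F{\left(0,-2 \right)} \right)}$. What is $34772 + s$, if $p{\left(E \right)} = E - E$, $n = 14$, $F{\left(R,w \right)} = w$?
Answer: $34772$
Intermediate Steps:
$p{\left(E \right)} = 0$
$s = 0$ ($s = 14 \left(-30\right) 0 = \left(-420\right) 0 = 0$)
$34772 + s = 34772 + 0 = 34772$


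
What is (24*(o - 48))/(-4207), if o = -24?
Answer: 1728/4207 ≈ 0.41074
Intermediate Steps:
(24*(o - 48))/(-4207) = (24*(-24 - 48))/(-4207) = (24*(-72))*(-1/4207) = -1728*(-1/4207) = 1728/4207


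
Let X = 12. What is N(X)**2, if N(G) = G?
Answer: 144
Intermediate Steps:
N(X)**2 = 12**2 = 144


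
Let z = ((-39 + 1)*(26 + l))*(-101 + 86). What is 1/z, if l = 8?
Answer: 1/19380 ≈ 5.1600e-5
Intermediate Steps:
z = 19380 (z = ((-39 + 1)*(26 + 8))*(-101 + 86) = -38*34*(-15) = -1292*(-15) = 19380)
1/z = 1/19380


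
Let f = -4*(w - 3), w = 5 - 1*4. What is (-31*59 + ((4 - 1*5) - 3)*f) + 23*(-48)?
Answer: -2965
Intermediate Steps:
w = 1 (w = 5 - 4 = 1)
f = 8 (f = -4*(1 - 3) = -4*(-2) = 8)
(-31*59 + ((4 - 1*5) - 3)*f) + 23*(-48) = (-31*59 + ((4 - 1*5) - 3)*8) + 23*(-48) = (-1829 + ((4 - 5) - 3)*8) - 1104 = (-1829 + (-1 - 3)*8) - 1104 = (-1829 - 4*8) - 1104 = (-1829 - 32) - 1104 = -1861 - 1104 = -2965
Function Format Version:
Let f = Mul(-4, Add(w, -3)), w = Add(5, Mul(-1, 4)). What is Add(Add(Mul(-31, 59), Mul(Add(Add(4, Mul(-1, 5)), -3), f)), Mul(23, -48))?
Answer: -2965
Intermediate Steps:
w = 1 (w = Add(5, -4) = 1)
f = 8 (f = Mul(-4, Add(1, -3)) = Mul(-4, -2) = 8)
Add(Add(Mul(-31, 59), Mul(Add(Add(4, Mul(-1, 5)), -3), f)), Mul(23, -48)) = Add(Add(Mul(-31, 59), Mul(Add(Add(4, Mul(-1, 5)), -3), 8)), Mul(23, -48)) = Add(Add(-1829, Mul(Add(Add(4, -5), -3), 8)), -1104) = Add(Add(-1829, Mul(Add(-1, -3), 8)), -1104) = Add(Add(-1829, Mul(-4, 8)), -1104) = Add(Add(-1829, -32), -1104) = Add(-1861, -1104) = -2965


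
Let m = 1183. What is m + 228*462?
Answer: 106519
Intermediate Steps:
m + 228*462 = 1183 + 228*462 = 1183 + 105336 = 106519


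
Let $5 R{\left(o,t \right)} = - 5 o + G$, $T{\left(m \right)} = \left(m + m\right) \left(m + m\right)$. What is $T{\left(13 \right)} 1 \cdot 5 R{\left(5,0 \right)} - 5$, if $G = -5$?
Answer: $-20285$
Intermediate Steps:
$T{\left(m \right)} = 4 m^{2}$ ($T{\left(m \right)} = 2 m 2 m = 4 m^{2}$)
$R{\left(o,t \right)} = -1 - o$ ($R{\left(o,t \right)} = \frac{- 5 o - 5}{5} = \frac{-5 - 5 o}{5} = -1 - o$)
$T{\left(13 \right)} 1 \cdot 5 R{\left(5,0 \right)} - 5 = 4 \cdot 13^{2} \cdot 1 \cdot 5 \left(-1 - 5\right) - 5 = 4 \cdot 169 \cdot 5 \left(-1 - 5\right) - 5 = 676 \cdot 5 \left(-6\right) - 5 = 676 \left(-30\right) - 5 = -20280 - 5 = -20285$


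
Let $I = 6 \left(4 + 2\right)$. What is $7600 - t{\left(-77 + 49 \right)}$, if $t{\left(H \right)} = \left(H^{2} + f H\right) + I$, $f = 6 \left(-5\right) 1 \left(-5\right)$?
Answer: $10980$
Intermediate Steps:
$f = 150$ ($f = \left(-30\right) 1 \left(-5\right) = \left(-30\right) \left(-5\right) = 150$)
$I = 36$ ($I = 6 \cdot 6 = 36$)
$t{\left(H \right)} = 36 + H^{2} + 150 H$ ($t{\left(H \right)} = \left(H^{2} + 150 H\right) + 36 = 36 + H^{2} + 150 H$)
$7600 - t{\left(-77 + 49 \right)} = 7600 - \left(36 + \left(-77 + 49\right)^{2} + 150 \left(-77 + 49\right)\right) = 7600 - \left(36 + \left(-28\right)^{2} + 150 \left(-28\right)\right) = 7600 - \left(36 + 784 - 4200\right) = 7600 - -3380 = 7600 + 3380 = 10980$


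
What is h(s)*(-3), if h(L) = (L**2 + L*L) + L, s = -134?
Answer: -107334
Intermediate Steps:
h(L) = L + 2*L**2 (h(L) = (L**2 + L**2) + L = 2*L**2 + L = L + 2*L**2)
h(s)*(-3) = -134*(1 + 2*(-134))*(-3) = -134*(1 - 268)*(-3) = -134*(-267)*(-3) = 35778*(-3) = -107334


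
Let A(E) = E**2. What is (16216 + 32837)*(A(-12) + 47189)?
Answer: 2321825649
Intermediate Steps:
(16216 + 32837)*(A(-12) + 47189) = (16216 + 32837)*((-12)**2 + 47189) = 49053*(144 + 47189) = 49053*47333 = 2321825649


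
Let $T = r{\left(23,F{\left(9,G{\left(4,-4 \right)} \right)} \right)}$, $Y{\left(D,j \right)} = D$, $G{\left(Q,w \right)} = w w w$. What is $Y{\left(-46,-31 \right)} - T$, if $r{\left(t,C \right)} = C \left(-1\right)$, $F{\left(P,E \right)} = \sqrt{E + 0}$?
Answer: $-46 + 8 i \approx -46.0 + 8.0 i$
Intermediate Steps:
$G{\left(Q,w \right)} = w^{3}$ ($G{\left(Q,w \right)} = w^{2} w = w^{3}$)
$F{\left(P,E \right)} = \sqrt{E}$
$r{\left(t,C \right)} = - C$
$T = - 8 i$ ($T = - \sqrt{\left(-4\right)^{3}} = - \sqrt{-64} = - 8 i \approx - 8.0 i$)
$Y{\left(-46,-31 \right)} - T = -46 - - 8 i = -46 + 8 i$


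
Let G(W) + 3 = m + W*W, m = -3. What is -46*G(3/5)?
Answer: 6486/25 ≈ 259.44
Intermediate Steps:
G(W) = -6 + W**2 (G(W) = -3 + (-3 + W*W) = -3 + (-3 + W**2) = -6 + W**2)
-46*G(3/5) = -46*(-6 + (3/5)**2) = -46*(-6 + 9/25) = -46*(-141/25) = 6486/25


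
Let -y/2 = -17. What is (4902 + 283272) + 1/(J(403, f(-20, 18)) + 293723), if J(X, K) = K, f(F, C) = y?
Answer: 84653129719/293757 ≈ 2.8817e+5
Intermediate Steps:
y = 34 (y = -2*(-17) = 34)
f(F, C) = 34
(4902 + 283272) + 1/(J(403, f(-20, 18)) + 293723) = (4902 + 283272) + 1/(34 + 293723) = 288174 + 1/293757 = 84653129719/293757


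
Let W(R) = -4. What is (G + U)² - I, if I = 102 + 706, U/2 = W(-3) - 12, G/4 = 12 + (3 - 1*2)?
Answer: -408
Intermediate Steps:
G = 52 (G = 4*(12 + (3 - 1*2)) = 4*(12 + (3 - 2)) = 4*(12 + 1) = 4*13 = 52)
U = -32 (U = 2*(-4 - 12) = 2*(-16) = -32)
I = 808
(G + U)² - I = (52 - 32)² - 1*808 = 20² - 808 = 400 - 808 = -408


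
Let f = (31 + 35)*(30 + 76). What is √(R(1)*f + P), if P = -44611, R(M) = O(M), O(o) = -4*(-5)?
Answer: √95309 ≈ 308.72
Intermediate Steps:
O(o) = 20
R(M) = 20
f = 6996 (f = 66*106 = 6996)
√(R(1)*f + P) = √(20*6996 - 44611) = √(139920 - 44611) = √95309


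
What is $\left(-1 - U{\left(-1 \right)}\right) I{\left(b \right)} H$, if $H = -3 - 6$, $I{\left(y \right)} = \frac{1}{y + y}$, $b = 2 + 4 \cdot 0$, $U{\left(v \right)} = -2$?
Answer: $- \frac{9}{4} \approx -2.25$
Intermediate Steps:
$b = 2$ ($b = 2 + 0 = 2$)
$I{\left(y \right)} = \frac{1}{2 y}$
$H = -9$
$\left(-1 - U{\left(-1 \right)}\right) I{\left(b \right)} H = \left(-1 - -2\right) \frac{1}{2 \cdot 2} \left(-9\right) = \left(-1 + 2\right) \frac{1}{2} \cdot \frac{1}{2} \left(-9\right) = 1 \cdot \frac{1}{4} \left(-9\right) = \frac{1}{4} \left(-9\right) = - \frac{9}{4}$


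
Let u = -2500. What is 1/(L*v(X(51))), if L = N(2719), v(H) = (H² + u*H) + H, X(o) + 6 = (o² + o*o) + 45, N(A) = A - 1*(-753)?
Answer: 1/49895493984 ≈ 2.0042e-11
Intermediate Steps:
N(A) = 753 + A (N(A) = A + 753 = 753 + A)
X(o) = 39 + 2*o² (X(o) = -6 + ((o² + o*o) + 45) = -6 + ((o² + o²) + 45) = -6 + (2*o² + 45) = -6 + (45 + 2*o²) = 39 + 2*o²)
v(H) = H² - 2499*H (v(H) = (H² - 2500*H) + H = H² - 2499*H)
L = 3472 (L = 753 + 2719 = 3472)
1/(L*v(X(51))) = 1/(3472*(((39 + 2*51²)*(-2499 + (39 + 2*51²))))) = 1/(3472*(((39 + 2*2601)*(-2499 + (39 + 2*2601))))) = 1/(3472*(((39 + 5202)*(-2499 + (39 + 5202))))) = 1/(3472*((5241*(-2499 + 5241)))) = 1/(3472*((5241*2742))) = (1/3472)/14370822 = (1/3472)*(1/14370822) = 1/49895493984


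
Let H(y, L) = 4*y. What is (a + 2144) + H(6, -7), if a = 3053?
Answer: 5221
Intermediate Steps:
(a + 2144) + H(6, -7) = (3053 + 2144) + 4*6 = 5197 + 24 = 5221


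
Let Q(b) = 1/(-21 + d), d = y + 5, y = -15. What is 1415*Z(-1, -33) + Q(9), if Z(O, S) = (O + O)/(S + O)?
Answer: 43848/527 ≈ 83.203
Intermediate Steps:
Z(O, S) = 2*O/(O + S) (Z(O, S) = (2*O)/(O + S) = 2*O/(O + S))
d = -10 (d = -15 + 5 = -10)
Q(b) = -1/31 (Q(b) = 1/(-21 - 10) = 1/(-31) = -1/31)
1415*Z(-1, -33) + Q(9) = 1415*(2*(-1)/(-1 - 33)) - 1/31 = 1415*(2*(-1)/(-34)) - 1/31 = 1415*(2*(-1)*(-1/34)) - 1/31 = 1415*(1/17) - 1/31 = 1415/17 - 1/31 = 43848/527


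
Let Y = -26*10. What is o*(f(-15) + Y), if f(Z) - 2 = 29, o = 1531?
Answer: -350599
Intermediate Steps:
f(Z) = 31 (f(Z) = 2 + 29 = 31)
Y = -260
o*(f(-15) + Y) = 1531*(31 - 260) = 1531*(-229) = -350599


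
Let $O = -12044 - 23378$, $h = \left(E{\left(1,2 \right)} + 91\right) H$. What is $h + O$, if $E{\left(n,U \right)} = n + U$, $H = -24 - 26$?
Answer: $-40122$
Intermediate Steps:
$H = -50$ ($H = -24 - 26 = -50$)
$E{\left(n,U \right)} = U + n$
$h = -4700$ ($h = \left(\left(2 + 1\right) + 91\right) \left(-50\right) = \left(3 + 91\right) \left(-50\right) = 94 \left(-50\right) = -4700$)
$O = -35422$
$h + O = -4700 - 35422 = -40122$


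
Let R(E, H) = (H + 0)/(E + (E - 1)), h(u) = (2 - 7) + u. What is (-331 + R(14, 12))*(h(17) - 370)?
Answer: 1065050/9 ≈ 1.1834e+5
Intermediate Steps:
h(u) = -5 + u
R(E, H) = H/(-1 + 2*E) (R(E, H) = H/(E + (-1 + E)) = H/(-1 + 2*E))
(-331 + R(14, 12))*(h(17) - 370) = (-331 + 12/(-1 + 2*14))*((-5 + 17) - 370) = (-331 + 12/(-1 + 28))*(12 - 370) = (-331 + 12/27)*(-358) = (-331 + 12*(1/27))*(-358) = (-331 + 4/9)*(-358) = -2975/9*(-358) = 1065050/9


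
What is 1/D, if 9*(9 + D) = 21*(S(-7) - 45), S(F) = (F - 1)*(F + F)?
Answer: 3/442 ≈ 0.0067873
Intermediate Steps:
S(F) = 2*F*(-1 + F) (S(F) = (-1 + F)*(2*F) = 2*F*(-1 + F))
D = 442/3 (D = -9 + (21*(2*(-7)*(-1 - 7) - 45))/9 = -9 + (21*(2*(-7)*(-8) - 45))/9 = -9 + (21*(112 - 45))/9 = -9 + (21*67)/9 = -9 + (1/9)*1407 = -9 + 469/3 = 442/3 ≈ 147.33)
1/D = 1/(442/3) = 3/442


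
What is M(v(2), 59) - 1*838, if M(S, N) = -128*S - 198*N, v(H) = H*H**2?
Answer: -13544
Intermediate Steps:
v(H) = H**3
M(S, N) = -198*N - 128*S
M(v(2), 59) - 1*838 = (-198*59 - 128*2**3) - 1*838 = (-11682 - 128*8) - 838 = (-11682 - 1024) - 838 = -12706 - 838 = -13544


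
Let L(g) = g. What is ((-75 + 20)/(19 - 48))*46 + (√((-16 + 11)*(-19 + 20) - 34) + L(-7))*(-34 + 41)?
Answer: 1109/29 + 7*I*√39 ≈ 38.241 + 43.715*I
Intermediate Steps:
((-75 + 20)/(19 - 48))*46 + (√((-16 + 11)*(-19 + 20) - 34) + L(-7))*(-34 + 41) = ((-75 + 20)/(19 - 48))*46 + (√((-16 + 11)*(-19 + 20) - 34) - 7)*(-34 + 41) = -55/(-29)*46 + (√(-5*1 - 34) - 7)*7 = -55*(-1/29)*46 + (√(-5 - 34) - 7)*7 = (55/29)*46 + (√(-39) - 7)*7 = 2530/29 + (I*√39 - 7)*7 = 2530/29 + (-7 + I*√39)*7 = 2530/29 + (-49 + 7*I*√39) = 1109/29 + 7*I*√39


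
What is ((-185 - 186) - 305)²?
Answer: 456976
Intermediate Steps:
((-185 - 186) - 305)² = (-371 - 305)² = (-676)² = 456976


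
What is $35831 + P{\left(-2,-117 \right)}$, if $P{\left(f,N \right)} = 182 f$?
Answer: $35467$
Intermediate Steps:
$35831 + P{\left(-2,-117 \right)} = 35831 + 182 \left(-2\right) = 35831 - 364 = 35467$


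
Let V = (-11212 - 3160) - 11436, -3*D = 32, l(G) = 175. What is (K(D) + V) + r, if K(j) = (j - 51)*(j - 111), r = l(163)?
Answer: -163172/9 ≈ -18130.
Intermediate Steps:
D = -32/3 (D = -⅓*32 = -32/3 ≈ -10.667)
r = 175
K(j) = (-111 + j)*(-51 + j) (K(j) = (-51 + j)*(-111 + j) = (-111 + j)*(-51 + j))
V = -25808 (V = -14372 - 11436 = -25808)
(K(D) + V) + r = ((5661 + (-32/3)² - 162*(-32/3)) - 25808) + 175 = ((5661 + 1024/9 + 1728) - 25808) + 175 = (67525/9 - 25808) + 175 = -164747/9 + 175 = -163172/9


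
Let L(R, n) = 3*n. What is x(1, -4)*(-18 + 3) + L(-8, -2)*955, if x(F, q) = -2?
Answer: -5700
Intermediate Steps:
x(1, -4)*(-18 + 3) + L(-8, -2)*955 = -2*(-18 + 3) + (3*(-2))*955 = -2*(-15) - 6*955 = 30 - 5730 = -5700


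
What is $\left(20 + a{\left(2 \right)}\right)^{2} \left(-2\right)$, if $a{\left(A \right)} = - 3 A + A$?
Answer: $-512$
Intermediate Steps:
$a{\left(A \right)} = - 2 A$
$\left(20 + a{\left(2 \right)}\right)^{2} \left(-2\right) = \left(20 - 4\right)^{2} \left(-2\right) = 16^{2} \left(-2\right) = 256 \left(-2\right) = -512$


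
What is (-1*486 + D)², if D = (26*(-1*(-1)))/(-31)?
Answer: 227768464/961 ≈ 2.3701e+5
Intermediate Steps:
D = -26/31 (D = (26*1)*(-1/31) = 26*(-1/31) = -26/31 ≈ -0.83871)
(-1*486 + D)² = (-1*486 - 26/31)² = (-486 - 26/31)² = (-15092/31)² = 227768464/961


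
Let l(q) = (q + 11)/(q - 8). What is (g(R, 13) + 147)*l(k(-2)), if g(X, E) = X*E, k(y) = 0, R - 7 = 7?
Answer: -3619/8 ≈ -452.38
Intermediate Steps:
R = 14 (R = 7 + 7 = 14)
l(q) = (11 + q)/(-8 + q)
g(X, E) = E*X
(g(R, 13) + 147)*l(k(-2)) = (13*14 + 147)*((11 + 0)/(-8 + 0)) = (182 + 147)*(11/(-8)) = 329*(-⅛*11) = 329*(-11/8) = -3619/8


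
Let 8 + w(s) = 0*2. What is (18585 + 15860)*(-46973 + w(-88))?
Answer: -1618260545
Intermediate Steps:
w(s) = -8 (w(s) = -8 + 0*2 = -8 + 0 = -8)
(18585 + 15860)*(-46973 + w(-88)) = (18585 + 15860)*(-46973 - 8) = 34445*(-46981) = -1618260545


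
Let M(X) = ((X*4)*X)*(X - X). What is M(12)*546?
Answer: 0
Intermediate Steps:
M(X) = 0 (M(X) = ((4*X)*X)*0 = (4*X²)*0 = 0)
M(12)*546 = 0*546 = 0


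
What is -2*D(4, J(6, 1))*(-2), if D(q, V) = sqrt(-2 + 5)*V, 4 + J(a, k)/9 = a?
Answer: 72*sqrt(3) ≈ 124.71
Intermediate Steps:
J(a, k) = -36 + 9*a
D(q, V) = V*sqrt(3) (D(q, V) = sqrt(3)*V = V*sqrt(3))
-2*D(4, J(6, 1))*(-2) = -2*(-36 + 9*6)*sqrt(3)*(-2) = -2*(-36 + 54)*sqrt(3)*(-2) = -36*sqrt(3)*(-2) = 72*sqrt(3)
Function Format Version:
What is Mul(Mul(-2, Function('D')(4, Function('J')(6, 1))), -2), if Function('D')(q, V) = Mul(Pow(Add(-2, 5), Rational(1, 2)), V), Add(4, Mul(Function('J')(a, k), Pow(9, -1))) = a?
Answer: Mul(72, Pow(3, Rational(1, 2))) ≈ 124.71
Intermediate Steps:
Function('J')(a, k) = Add(-36, Mul(9, a))
Function('D')(q, V) = Mul(V, Pow(3, Rational(1, 2))) (Function('D')(q, V) = Mul(Pow(3, Rational(1, 2)), V) = Mul(V, Pow(3, Rational(1, 2))))
Mul(Mul(-2, Function('D')(4, Function('J')(6, 1))), -2) = Mul(Mul(-2, Mul(Add(-36, Mul(9, 6)), Pow(3, Rational(1, 2)))), -2) = Mul(Mul(-2, Mul(Add(-36, 54), Pow(3, Rational(1, 2)))), -2) = Mul(Mul(-2, Mul(18, Pow(3, Rational(1, 2)))), -2) = Mul(Mul(-36, Pow(3, Rational(1, 2))), -2) = Mul(72, Pow(3, Rational(1, 2)))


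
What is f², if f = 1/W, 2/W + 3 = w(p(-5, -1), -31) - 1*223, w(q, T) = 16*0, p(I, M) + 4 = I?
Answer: 12769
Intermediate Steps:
p(I, M) = -4 + I
w(q, T) = 0
W = -1/113 (W = 2/(-3 + (0 - 1*223)) = 2/(-3 + (0 - 223)) = 2/(-3 - 223) = 2/(-226) = 2*(-1/226) = -1/113 ≈ -0.0088496)
f = -113 (f = 1/(-1/113) = -113)
f² = (-113)² = 12769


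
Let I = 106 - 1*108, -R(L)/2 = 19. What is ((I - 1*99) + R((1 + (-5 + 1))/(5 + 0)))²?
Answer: 19321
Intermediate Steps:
R(L) = -38 (R(L) = -2*19 = -38)
I = -2 (I = 106 - 108 = -2)
((I - 1*99) + R((1 + (-5 + 1))/(5 + 0)))² = ((-2 - 1*99) - 38)² = ((-2 - 99) - 38)² = (-101 - 38)² = (-139)² = 19321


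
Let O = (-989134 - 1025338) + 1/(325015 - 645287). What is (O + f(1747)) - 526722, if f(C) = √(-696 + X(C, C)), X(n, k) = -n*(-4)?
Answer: -813873284769/320272 + 22*√13 ≈ -2.5411e+6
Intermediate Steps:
X(n, k) = 4*n
f(C) = √(-696 + 4*C)
O = -645178976385/320272 (O = -2014472 + 1/(-320272) = -2014472 - 1/320272 = -645178976385/320272 ≈ -2.0145e+6)
(O + f(1747)) - 526722 = (-645178976385/320272 + 2*√(-174 + 1747)) - 526722 = (-645178976385/320272 + 2*√1573) - 526722 = (-645178976385/320272 + 2*(11*√13)) - 526722 = (-645178976385/320272 + 22*√13) - 526722 = -813873284769/320272 + 22*√13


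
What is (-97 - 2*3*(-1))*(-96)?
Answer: 8736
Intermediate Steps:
(-97 - 2*3*(-1))*(-96) = (-97 - 6*(-1))*(-96) = (-97 + 6)*(-96) = -91*(-96) = 8736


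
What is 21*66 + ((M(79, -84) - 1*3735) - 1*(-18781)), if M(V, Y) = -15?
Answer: 16417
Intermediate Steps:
21*66 + ((M(79, -84) - 1*3735) - 1*(-18781)) = 21*66 + ((-15 - 1*3735) - 1*(-18781)) = 1386 + ((-15 - 3735) + 18781) = 1386 + (-3750 + 18781) = 1386 + 15031 = 16417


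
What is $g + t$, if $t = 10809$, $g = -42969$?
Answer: $-32160$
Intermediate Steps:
$g + t = -42969 + 10809 = -32160$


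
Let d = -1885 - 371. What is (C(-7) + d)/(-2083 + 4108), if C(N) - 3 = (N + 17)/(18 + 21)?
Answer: -87857/78975 ≈ -1.1125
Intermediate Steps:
d = -2256
C(N) = 134/39 + N/39 (C(N) = 3 + (N + 17)/(18 + 21) = 3 + (17 + N)/39 = 3 + (17 + N)*(1/39) = 3 + (17/39 + N/39) = 134/39 + N/39)
(C(-7) + d)/(-2083 + 4108) = ((134/39 + (1/39)*(-7)) - 2256)/(-2083 + 4108) = ((134/39 - 7/39) - 2256)/2025 = (127/39 - 2256)*(1/2025) = -87857/39*1/2025 = -87857/78975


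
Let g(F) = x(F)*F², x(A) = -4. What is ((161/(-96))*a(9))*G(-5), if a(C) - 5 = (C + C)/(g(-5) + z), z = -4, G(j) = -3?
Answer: 40411/1664 ≈ 24.285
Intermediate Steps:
g(F) = -4*F²
a(C) = 5 - C/52 (a(C) = 5 + (C + C)/(-4*(-5)² - 4) = 5 + (2*C)/(-4*25 - 4) = 5 + (2*C)/(-100 - 4) = 5 + (2*C)/(-104) = 5 + (2*C)*(-1/104) = 5 - C/52)
((161/(-96))*a(9))*G(-5) = ((161/(-96))*(5 - 1/52*9))*(-3) = ((161*(-1/96))*(5 - 9/52))*(-3) = -161/96*251/52*(-3) = -40411/4992*(-3) = 40411/1664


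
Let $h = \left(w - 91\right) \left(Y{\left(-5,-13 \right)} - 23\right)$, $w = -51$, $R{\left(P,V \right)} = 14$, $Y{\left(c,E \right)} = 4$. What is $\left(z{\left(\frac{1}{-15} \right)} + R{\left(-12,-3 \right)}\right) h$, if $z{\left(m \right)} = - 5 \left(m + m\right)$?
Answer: $\frac{118712}{3} \approx 39571.0$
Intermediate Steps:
$z{\left(m \right)} = - 10 m$ ($z{\left(m \right)} = - 5 \cdot 2 m = - 10 m$)
$h = 2698$ ($h = \left(-51 - 91\right) \left(4 - 23\right) = \left(-142\right) \left(-19\right) = 2698$)
$\left(z{\left(\frac{1}{-15} \right)} + R{\left(-12,-3 \right)}\right) h = \left(- \frac{10}{-15} + 14\right) 2698 = \left(\left(-10\right) \left(- \frac{1}{15}\right) + 14\right) 2698 = \left(\frac{2}{3} + 14\right) 2698 = \frac{44}{3} \cdot 2698 = \frac{118712}{3}$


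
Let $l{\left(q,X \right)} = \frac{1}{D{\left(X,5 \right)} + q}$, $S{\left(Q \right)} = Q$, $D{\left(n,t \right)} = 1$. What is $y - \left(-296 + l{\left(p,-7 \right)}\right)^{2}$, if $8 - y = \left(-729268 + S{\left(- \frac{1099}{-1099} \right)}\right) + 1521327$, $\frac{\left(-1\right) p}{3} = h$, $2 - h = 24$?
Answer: $- \frac{3948789989}{4489} \approx -8.7966 \cdot 10^{5}$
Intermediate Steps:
$h = -22$ ($h = 2 - 24 = -22$)
$p = 66$ ($p = \left(-3\right) \left(-22\right) = 66$)
$l{\left(q,X \right)} = \frac{1}{1 + q}$
$y = -792052$ ($y = 8 - \left(\left(-729268 - \frac{1099}{-1099}\right) + 1521327\right) = 8 - \left(\left(-729268 - -1\right) + 1521327\right) = 8 - \left(\left(-729268 + 1\right) + 1521327\right) = 8 - \left(-729267 + 1521327\right) = 8 - 792060 = -792052$)
$y - \left(-296 + l{\left(p,-7 \right)}\right)^{2} = -792052 - \left(-296 + \frac{1}{1 + 66}\right)^{2} = -792052 - \left(-296 + \frac{1}{67}\right)^{2} = -792052 - \left(- \frac{19831}{67}\right)^{2} = -792052 - \frac{393268561}{4489} = - \frac{3948789989}{4489}$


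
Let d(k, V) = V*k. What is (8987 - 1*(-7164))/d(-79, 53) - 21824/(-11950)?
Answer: -50813681/25017325 ≈ -2.0311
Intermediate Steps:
(8987 - 1*(-7164))/d(-79, 53) - 21824/(-11950) = (8987 - 1*(-7164))/((53*(-79))) - 21824/(-11950) = (8987 + 7164)/(-4187) - 21824*(-1/11950) = 16151*(-1/4187) + 10912/5975 = -16151/4187 + 10912/5975 = -50813681/25017325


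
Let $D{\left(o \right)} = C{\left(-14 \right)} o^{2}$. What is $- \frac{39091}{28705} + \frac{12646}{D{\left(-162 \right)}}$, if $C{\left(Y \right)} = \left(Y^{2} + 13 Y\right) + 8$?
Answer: $- \frac{11103444529}{8286674220} \approx -1.3399$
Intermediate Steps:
$C{\left(Y \right)} = 8 + Y^{2} + 13 Y$
$D{\left(o \right)} = 22 o^{2}$ ($D{\left(o \right)} = \left(8 + \left(-14\right)^{2} + 13 \left(-14\right)\right) o^{2} = \left(8 + 196 - 182\right) o^{2} = 22 o^{2}$)
$- \frac{39091}{28705} + \frac{12646}{D{\left(-162 \right)}} = - \frac{39091}{28705} + \frac{12646}{22 \left(-162\right)^{2}} = \left(-39091\right) \frac{1}{28705} + \frac{12646}{22 \cdot 26244} = - \frac{39091}{28705} + \frac{12646}{577368} = - \frac{39091}{28705} + 12646 \cdot \frac{1}{577368} = - \frac{39091}{28705} + \frac{6323}{288684} = - \frac{11103444529}{8286674220}$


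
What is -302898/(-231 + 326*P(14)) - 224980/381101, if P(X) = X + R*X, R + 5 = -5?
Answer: 5054356278/749625667 ≈ 6.7425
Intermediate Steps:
R = -10 (R = -5 - 5 = -10)
P(X) = -9*X (P(X) = X - 10*X = -9*X)
-302898/(-231 + 326*P(14)) - 224980/381101 = -302898/(-231 + 326*(-9*14)) - 224980/381101 = -302898/(-231 + 326*(-126)) - 224980*1/381101 = -302898/(-231 - 41076) - 32140/54443 = -302898/(-41307) - 32140/54443 = -302898*(-1/41307) - 32140/54443 = 100966/13769 - 32140/54443 = 5054356278/749625667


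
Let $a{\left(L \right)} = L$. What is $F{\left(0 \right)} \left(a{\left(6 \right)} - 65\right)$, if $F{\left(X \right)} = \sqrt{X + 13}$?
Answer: $- 59 \sqrt{13} \approx -212.73$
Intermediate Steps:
$F{\left(X \right)} = \sqrt{13 + X}$
$F{\left(0 \right)} \left(a{\left(6 \right)} - 65\right) = \sqrt{13 + 0} \left(6 - 65\right) = \sqrt{13} \left(-59\right) = - 59 \sqrt{13}$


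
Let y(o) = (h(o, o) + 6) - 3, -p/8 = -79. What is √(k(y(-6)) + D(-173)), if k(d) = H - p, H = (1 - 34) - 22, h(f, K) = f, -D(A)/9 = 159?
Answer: I*√2118 ≈ 46.022*I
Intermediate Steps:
p = 632 (p = -8*(-79) = 632)
D(A) = -1431 (D(A) = -9*159 = -1431)
H = -55 (H = -33 - 22 = -55)
y(o) = 3 + o (y(o) = (o + 6) - 3 = (6 + o) - 3 = 3 + o)
k(d) = -687 (k(d) = -55 - 1*632 = -55 - 632 = -687)
√(k(y(-6)) + D(-173)) = √(-687 - 1431) = √(-2118) = I*√2118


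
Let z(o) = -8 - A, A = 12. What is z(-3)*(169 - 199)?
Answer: 600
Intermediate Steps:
z(o) = -20 (z(o) = -8 - 1*12 = -8 - 12 = -20)
z(-3)*(169 - 199) = -20*(169 - 199) = -20*(-30) = 600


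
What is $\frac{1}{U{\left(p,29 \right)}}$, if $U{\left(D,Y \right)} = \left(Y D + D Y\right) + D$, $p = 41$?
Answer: $\frac{1}{2419} \approx 0.00041339$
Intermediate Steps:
$U{\left(D,Y \right)} = D + 2 D Y$ ($U{\left(D,Y \right)} = \left(D Y + D Y\right) + D = 2 D Y + D = D + 2 D Y$)
$\frac{1}{U{\left(p,29 \right)}} = \frac{1}{41 \left(1 + 2 \cdot 29\right)} = \frac{1}{41 \left(1 + 58\right)} = \frac{1}{41 \cdot 59} = \frac{1}{2419}$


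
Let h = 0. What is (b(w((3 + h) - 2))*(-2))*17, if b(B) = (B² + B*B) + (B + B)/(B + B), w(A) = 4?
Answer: -1122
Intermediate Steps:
b(B) = 1 + 2*B² (b(B) = (B² + B²) + (2*B)/((2*B)) = 2*B² + (2*B)*(1/(2*B)) = 2*B² + 1 = 1 + 2*B²)
(b(w((3 + h) - 2))*(-2))*17 = ((1 + 2*4²)*(-2))*17 = ((1 + 2*16)*(-2))*17 = ((1 + 32)*(-2))*17 = (33*(-2))*17 = -66*17 = -1122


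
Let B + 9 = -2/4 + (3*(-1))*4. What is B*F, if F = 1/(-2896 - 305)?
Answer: 43/6402 ≈ 0.0067167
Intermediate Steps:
F = -1/3201 (F = 1/(-3201) = -1/3201 ≈ -0.00031240)
B = -43/2 (B = -9 + (-2/4 + (3*(-1))*4) = -9 + (-2*¼ - 3*4) = -9 + (-½ - 12) = -9 - 25/2 = -43/2 ≈ -21.500)
B*F = -43/2*(-1/3201) = 43/6402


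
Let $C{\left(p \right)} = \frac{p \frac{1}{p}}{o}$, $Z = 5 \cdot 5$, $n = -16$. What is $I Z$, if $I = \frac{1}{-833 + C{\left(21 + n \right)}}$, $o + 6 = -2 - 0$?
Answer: $- \frac{40}{1333} \approx -0.030008$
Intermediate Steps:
$o = -8$ ($o = -6 - 2 = -8$)
$Z = 25$
$C{\left(p \right)} = - \frac{1}{8}$ ($C{\left(p \right)} = \frac{p \frac{1}{p}}{-8} = 1 \left(- \frac{1}{8}\right) = - \frac{1}{8}$)
$I = - \frac{8}{6665}$ ($I = \frac{1}{-833 - \frac{1}{8}} = \frac{1}{- \frac{6665}{8}} = - \frac{8}{6665} \approx -0.0012003$)
$I Z = \left(- \frac{8}{6665}\right) 25 = - \frac{40}{1333}$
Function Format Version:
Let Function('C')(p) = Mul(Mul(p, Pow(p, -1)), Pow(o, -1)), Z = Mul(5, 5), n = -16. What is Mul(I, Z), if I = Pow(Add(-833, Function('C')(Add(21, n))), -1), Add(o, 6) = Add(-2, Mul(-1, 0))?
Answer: Rational(-40, 1333) ≈ -0.030008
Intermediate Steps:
o = -8 (o = Add(-6, Add(-2, Mul(-1, 0))) = Add(-6, Add(-2, 0)) = Add(-6, -2) = -8)
Z = 25
Function('C')(p) = Rational(-1, 8) (Function('C')(p) = Mul(Mul(p, Pow(p, -1)), Pow(-8, -1)) = Mul(1, Rational(-1, 8)) = Rational(-1, 8))
I = Rational(-8, 6665) (I = Pow(Add(-833, Rational(-1, 8)), -1) = Pow(Rational(-6665, 8), -1) = Rational(-8, 6665) ≈ -0.0012003)
Mul(I, Z) = Mul(Rational(-8, 6665), 25) = Rational(-40, 1333)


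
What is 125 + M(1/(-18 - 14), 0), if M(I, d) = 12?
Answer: 137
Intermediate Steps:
125 + M(1/(-18 - 14), 0) = 125 + 12 = 137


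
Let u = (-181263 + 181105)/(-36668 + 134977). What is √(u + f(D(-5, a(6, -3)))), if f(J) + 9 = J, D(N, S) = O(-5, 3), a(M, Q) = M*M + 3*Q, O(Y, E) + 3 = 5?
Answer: I*√67668149189/98309 ≈ 2.6461*I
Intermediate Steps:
O(Y, E) = 2 (O(Y, E) = -3 + 5 = 2)
a(M, Q) = M² + 3*Q
D(N, S) = 2
f(J) = -9 + J
u = -158/98309 ≈ -0.0016072
√(u + f(D(-5, a(6, -3)))) = √(-158/98309 + (-9 + 2)) = √(-158/98309 - 7) = √(-688321/98309) = I*√67668149189/98309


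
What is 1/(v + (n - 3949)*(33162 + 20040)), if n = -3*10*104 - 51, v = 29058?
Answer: -1/378769182 ≈ -2.6401e-9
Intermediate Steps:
n = -3171 (n = -30*104 - 51 = -3120 - 51 = -3171)
1/(v + (n - 3949)*(33162 + 20040)) = 1/(29058 + (-3171 - 3949)*(33162 + 20040)) = 1/(29058 - 7120*53202) = 1/(29058 - 378798240) = 1/(-378769182) = -1/378769182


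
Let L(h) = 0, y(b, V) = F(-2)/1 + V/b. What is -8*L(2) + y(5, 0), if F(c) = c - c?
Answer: 0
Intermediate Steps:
F(c) = 0
y(b, V) = V/b (y(b, V) = 0/1 + V/b = 0*1 + V/b = 0 + V/b = V/b)
-8*L(2) + y(5, 0) = -8*0 + 0/5 = 0 + 0*(⅕) = 0 + 0 = 0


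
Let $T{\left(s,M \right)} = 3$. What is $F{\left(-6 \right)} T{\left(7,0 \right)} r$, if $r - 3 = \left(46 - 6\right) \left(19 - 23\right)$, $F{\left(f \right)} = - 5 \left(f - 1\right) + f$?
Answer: $-13659$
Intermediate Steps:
$F{\left(f \right)} = 5 - 4 f$ ($F{\left(f \right)} = - 5 \left(-1 + f\right) + f = \left(5 - 5 f\right) + f = 5 - 4 f$)
$r = -157$ ($r = 3 + \left(46 - 6\right) \left(19 - 23\right) = 3 + 40 \left(-4\right) = 3 - 160 = -157$)
$F{\left(-6 \right)} T{\left(7,0 \right)} r = \left(5 - -24\right) 3 \left(-157\right) = \left(5 + 24\right) 3 \left(-157\right) = 29 \cdot 3 \left(-157\right) = 87 \left(-157\right) = -13659$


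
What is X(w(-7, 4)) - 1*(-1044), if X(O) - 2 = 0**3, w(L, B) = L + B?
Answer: 1046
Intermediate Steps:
w(L, B) = B + L
X(O) = 2 (X(O) = 2 + 0**3 = 2 + 0 = 2)
X(w(-7, 4)) - 1*(-1044) = 2 - 1*(-1044) = 2 + 1044 = 1046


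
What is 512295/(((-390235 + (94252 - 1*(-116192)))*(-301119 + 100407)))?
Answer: 170765/12028737064 ≈ 1.4196e-5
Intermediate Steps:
512295/(((-390235 + (94252 - 1*(-116192)))*(-301119 + 100407))) = 512295/(((-390235 + (94252 + 116192))*(-200712))) = 512295/(((-390235 + 210444)*(-200712))) = 512295/((-179791*(-200712))) = 512295/36086211192 = 512295*(1/36086211192) = 170765/12028737064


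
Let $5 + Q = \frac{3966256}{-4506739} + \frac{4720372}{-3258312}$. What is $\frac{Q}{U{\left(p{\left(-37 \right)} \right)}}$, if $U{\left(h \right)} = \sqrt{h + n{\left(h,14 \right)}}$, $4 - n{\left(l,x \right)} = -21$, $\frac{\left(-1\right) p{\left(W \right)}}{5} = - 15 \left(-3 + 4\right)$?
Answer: $- \frac{5380929646481}{7342180882284} \approx -0.73288$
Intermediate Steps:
$p{\left(W \right)} = 75$ ($p{\left(W \right)} = - 5 \left(- 15 \left(-3 + 4\right)\right) = - 5 \left(\left(-15\right) 1\right) = \left(-5\right) \left(-15\right) = 75$)
$n{\left(l,x \right)} = 25$ ($n{\left(l,x \right)} = 4 - -21 = 4 + 21 = 25$)
$U{\left(h \right)} = \sqrt{25 + h}$ ($U{\left(h \right)} = \sqrt{h + 25} = \sqrt{25 + h}$)
$Q = - \frac{26904648232405}{3671090441142}$ ($Q = -5 + \left(\frac{3966256}{-4506739} + \frac{4720372}{-3258312}\right) = -5 + \left(3966256 \left(- \frac{1}{4506739}\right) + 4720372 \left(- \frac{1}{3258312}\right)\right) = -5 - \frac{8549196026695}{3671090441142} = - \frac{26904648232405}{3671090441142} \approx -7.3288$)
$\frac{Q}{U{\left(p{\left(-37 \right)} \right)}} = - \frac{26904648232405}{3671090441142 \sqrt{25 + 75}} = - \frac{26904648232405}{3671090441142 \sqrt{100}} = - \frac{26904648232405}{3671090441142 \cdot 10} = \left(- \frac{26904648232405}{3671090441142}\right) \frac{1}{10} = - \frac{5380929646481}{7342180882284}$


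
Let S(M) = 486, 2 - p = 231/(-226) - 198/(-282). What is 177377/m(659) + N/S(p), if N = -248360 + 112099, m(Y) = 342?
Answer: 1100110/4617 ≈ 238.27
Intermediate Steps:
p = 24643/10622 (p = 2 - (231/(-226) - 198/(-282)) = 2 - (231*(-1/226) - 198*(-1/282)) = 2 - (-231/226 + 33/47) = 2 - 1*(-3399/10622) = 2 + 3399/10622 = 24643/10622 ≈ 2.3200)
N = -136261
177377/m(659) + N/S(p) = 177377/342 - 136261/486 = 1100110/4617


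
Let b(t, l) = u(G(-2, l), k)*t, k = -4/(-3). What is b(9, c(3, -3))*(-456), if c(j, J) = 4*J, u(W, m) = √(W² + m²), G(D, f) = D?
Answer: -2736*√13 ≈ -9864.8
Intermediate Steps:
k = 4/3 (k = -4*(-⅓) = 4/3 ≈ 1.3333)
b(t, l) = 2*t*√13/3 (b(t, l) = √((-2)² + (4/3)²)*t = √(4 + 16/9)*t = √(52/9)*t = (2*√13/3)*t = 2*t*√13/3)
b(9, c(3, -3))*(-456) = ((⅔)*9*√13)*(-456) = (6*√13)*(-456) = -2736*√13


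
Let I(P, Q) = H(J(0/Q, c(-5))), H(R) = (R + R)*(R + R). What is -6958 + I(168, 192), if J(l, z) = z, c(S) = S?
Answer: -6858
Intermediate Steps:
H(R) = 4*R**2 (H(R) = (2*R)*(2*R) = 4*R**2)
I(P, Q) = 100 (I(P, Q) = 4*(-5)**2 = 4*25 = 100)
-6958 + I(168, 192) = -6958 + 100 = -6858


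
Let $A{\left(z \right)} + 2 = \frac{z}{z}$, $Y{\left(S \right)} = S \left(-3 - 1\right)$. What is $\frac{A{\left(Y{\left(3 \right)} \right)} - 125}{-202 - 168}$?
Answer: $\frac{63}{185} \approx 0.34054$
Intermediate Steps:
$Y{\left(S \right)} = - 4 S$ ($Y{\left(S \right)} = S \left(-4\right) = - 4 S$)
$A{\left(z \right)} = -1$ ($A{\left(z \right)} = -2 + \frac{z}{z} = -2 + 1 = -1$)
$\frac{A{\left(Y{\left(3 \right)} \right)} - 125}{-202 - 168} = \frac{-1 - 125}{-202 - 168} = - \frac{126}{-370} = \left(-126\right) \left(- \frac{1}{370}\right) = \frac{63}{185}$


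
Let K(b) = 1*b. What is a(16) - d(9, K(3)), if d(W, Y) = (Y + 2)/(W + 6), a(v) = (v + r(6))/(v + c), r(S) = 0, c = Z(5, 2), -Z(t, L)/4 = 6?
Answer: -7/3 ≈ -2.3333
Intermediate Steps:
Z(t, L) = -24 (Z(t, L) = -4*6 = -24)
c = -24
a(v) = v/(-24 + v) (a(v) = (v + 0)/(v - 24) = v/(-24 + v))
K(b) = b
d(W, Y) = (2 + Y)/(6 + W)
a(16) - d(9, K(3)) = 16/(-24 + 16) - (2 + 3)/(6 + 9) = 16/(-8) - 5/15 = 16*(-⅛) - 5/15 = -2 - 1*⅓ = -2 - ⅓ = -7/3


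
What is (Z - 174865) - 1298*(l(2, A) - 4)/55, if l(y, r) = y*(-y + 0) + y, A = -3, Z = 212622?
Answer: 189493/5 ≈ 37899.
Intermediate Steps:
l(y, r) = y - y² (l(y, r) = y*(-y) + y = -y² + y = y - y²)
(Z - 174865) - 1298*(l(2, A) - 4)/55 = (212622 - 174865) - 1298*(2*(1 - 1*2) - 4)/55 = 37757 - 1298*(2*(1 - 2) - 4)*(1/55) = 37757 - 1298*(2*(-1) - 4)*(1/55) = 37757 - 1298*(-2 - 4)*(1/55) = 37757 - 1298*(-6*1/55) = 37757 - 1298*(-6)/55 = 37757 - 1*(-708/5) = 37757 + 708/5 = 189493/5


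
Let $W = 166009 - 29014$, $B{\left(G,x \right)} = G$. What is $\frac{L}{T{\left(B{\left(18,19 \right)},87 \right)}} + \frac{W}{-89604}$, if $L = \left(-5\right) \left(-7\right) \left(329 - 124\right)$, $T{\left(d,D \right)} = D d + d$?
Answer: $\frac{11830795}{3942576} \approx 3.0008$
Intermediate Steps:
$T{\left(d,D \right)} = d + D d$
$L = 7175$ ($L = 35 \cdot 205 = 7175$)
$W = 136995$ ($W = 166009 - 29014 = 136995$)
$\frac{L}{T{\left(B{\left(18,19 \right)},87 \right)}} + \frac{W}{-89604} = \frac{7175}{18 \left(1 + 87\right)} + \frac{136995}{-89604} = \frac{7175}{18 \cdot 88} + 136995 \left(- \frac{1}{89604}\right) = \frac{7175}{1584} - \frac{45665}{29868} = \frac{11830795}{3942576}$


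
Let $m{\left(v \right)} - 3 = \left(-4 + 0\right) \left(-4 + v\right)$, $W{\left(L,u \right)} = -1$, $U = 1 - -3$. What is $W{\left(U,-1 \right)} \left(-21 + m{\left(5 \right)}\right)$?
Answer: $22$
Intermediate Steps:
$U = 4$ ($U = 1 + 3 = 4$)
$m{\left(v \right)} = 19 - 4 v$ ($m{\left(v \right)} = 3 + \left(-4 + 0\right) \left(-4 + v\right) = 3 - 4 \left(-4 + v\right) = 3 - \left(-16 + 4 v\right) = 19 - 4 v$)
$W{\left(U,-1 \right)} \left(-21 + m{\left(5 \right)}\right) = - (-21 + \left(19 - 20\right)) = - (-21 - 1) = \left(-1\right) \left(-22\right) = 22$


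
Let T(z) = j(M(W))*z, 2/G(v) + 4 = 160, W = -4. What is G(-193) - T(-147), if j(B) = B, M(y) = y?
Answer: -45863/78 ≈ -587.99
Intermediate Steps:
G(v) = 1/78 (G(v) = 2/(-4 + 160) = 2/156 = 2*(1/156) = 1/78)
T(z) = -4*z
G(-193) - T(-147) = 1/78 - (-4)*(-147) = 1/78 - 1*588 = 1/78 - 588 = -45863/78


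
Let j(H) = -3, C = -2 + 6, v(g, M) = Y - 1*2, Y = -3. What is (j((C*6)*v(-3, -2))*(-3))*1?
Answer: 9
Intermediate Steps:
v(g, M) = -5 (v(g, M) = -3 - 1*2 = -3 - 2 = -5)
C = 4
(j((C*6)*v(-3, -2))*(-3))*1 = -3*(-3)*1 = 9*1 = 9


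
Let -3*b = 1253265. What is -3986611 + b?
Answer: -4404366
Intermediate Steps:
b = -417755 (b = -1/3*1253265 = -417755)
-3986611 + b = -3986611 - 417755 = -4404366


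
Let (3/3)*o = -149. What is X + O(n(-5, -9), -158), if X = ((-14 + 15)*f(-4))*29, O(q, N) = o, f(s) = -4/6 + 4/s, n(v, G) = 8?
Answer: -592/3 ≈ -197.33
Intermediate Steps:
f(s) = -⅔ + 4/s (f(s) = -4*⅙ + 4/s = -⅔ + 4/s)
o = -149
O(q, N) = -149
X = -145/3 (X = ((-14 + 15)*(-⅔ + 4/(-4)))*29 = (1*(-⅔ + 4*(-¼)))*29 = (1*(-⅔ - 1))*29 = (1*(-5/3))*29 = -5/3*29 = -145/3 ≈ -48.333)
X + O(n(-5, -9), -158) = -145/3 - 149 = -592/3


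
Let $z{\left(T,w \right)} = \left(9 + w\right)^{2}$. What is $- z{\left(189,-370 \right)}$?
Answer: $-130321$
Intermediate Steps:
$- z{\left(189,-370 \right)} = - \left(9 - 370\right)^{2} = - \left(-361\right)^{2} = \left(-1\right) 130321 = -130321$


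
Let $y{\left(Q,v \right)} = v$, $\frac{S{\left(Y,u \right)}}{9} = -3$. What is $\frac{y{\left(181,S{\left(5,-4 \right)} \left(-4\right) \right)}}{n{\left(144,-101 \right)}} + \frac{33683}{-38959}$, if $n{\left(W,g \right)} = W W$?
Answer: $- \frac{6428177}{7480128} \approx -0.85937$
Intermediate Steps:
$S{\left(Y,u \right)} = -27$ ($S{\left(Y,u \right)} = 9 \left(-3\right) = -27$)
$n{\left(W,g \right)} = W^{2}$
$\frac{y{\left(181,S{\left(5,-4 \right)} \left(-4\right) \right)}}{n{\left(144,-101 \right)}} + \frac{33683}{-38959} = \frac{\left(-27\right) \left(-4\right)}{144^{2}} + \frac{33683}{-38959} = \frac{108}{20736} + 33683 \left(- \frac{1}{38959}\right) = 108 \cdot \frac{1}{20736} - \frac{33683}{38959} = \frac{1}{192} - \frac{33683}{38959} = - \frac{6428177}{7480128}$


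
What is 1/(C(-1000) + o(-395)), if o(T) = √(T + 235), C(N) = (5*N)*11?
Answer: -1375/75625004 - I*√10/756250040 ≈ -1.8182e-5 - 4.1815e-9*I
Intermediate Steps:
C(N) = 55*N
o(T) = √(235 + T)
1/(C(-1000) + o(-395)) = 1/(55*(-1000) + √(235 - 395)) = 1/(-55000 + √(-160)) = 1/(-55000 + 4*I*√10)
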